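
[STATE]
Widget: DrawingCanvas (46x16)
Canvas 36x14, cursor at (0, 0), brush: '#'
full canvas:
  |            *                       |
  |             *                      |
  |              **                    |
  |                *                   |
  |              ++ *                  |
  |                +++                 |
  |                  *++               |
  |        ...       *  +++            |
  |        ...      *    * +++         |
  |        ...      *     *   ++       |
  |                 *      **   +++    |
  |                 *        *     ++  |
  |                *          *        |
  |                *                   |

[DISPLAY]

+           *                                 
             *                                
              **                              
                *                             
              ++ *                            
                +++                           
                  *++                         
        ...       *  +++                      
        ...      *    * +++                   
        ...      *     *   ++                 
                 *      **   +++              
                 *        *     ++            
                *          *                  
                *                             
                                              
                                              


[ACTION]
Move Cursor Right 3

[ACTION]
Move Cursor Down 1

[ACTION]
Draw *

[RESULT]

            *                                 
   *         *                                
              **                              
                *                             
              ++ *                            
                +++                           
                  *++                         
        ...       *  +++                      
        ...      *    * +++                   
        ...      *     *   ++                 
                 *      **   +++              
                 *        *     ++            
                *          *                  
                *                             
                                              
                                              


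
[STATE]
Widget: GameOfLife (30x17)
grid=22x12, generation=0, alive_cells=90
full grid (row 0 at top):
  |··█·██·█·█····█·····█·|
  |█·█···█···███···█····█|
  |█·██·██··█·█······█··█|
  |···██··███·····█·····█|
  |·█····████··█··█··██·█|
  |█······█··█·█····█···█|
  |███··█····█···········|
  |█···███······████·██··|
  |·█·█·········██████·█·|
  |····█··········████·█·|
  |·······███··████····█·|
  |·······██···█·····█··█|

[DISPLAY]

Gen: 0                        
··█·██·█·█····█·····█·        
█·█···█···███···█····█        
█·██·██··█·█······█··█        
···██··███·····█·····█        
·█····████··█··█··██·█        
█······█··█·█····█···█        
███··█····█···········        
█···███······████·██··        
·█·█·········██████·█·        
····█··········████·█·        
·······███··████····█·        
·······██···█·····█··█        
                              
                              
                              
                              


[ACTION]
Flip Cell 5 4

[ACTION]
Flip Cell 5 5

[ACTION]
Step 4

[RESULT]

Gen: 4                        
······················        
·██······█··█·········        
··█·······███····█····        
██·······█·······█···█        
██·██·······█····█··█·        
·████·····█······███··        
····█······███·██···█·        
·█··█······█···██···█·        
·█·█·········███·█··█·        
···········█······██··        
···········██·········        
···········██·██······        
                              
                              
                              
                              


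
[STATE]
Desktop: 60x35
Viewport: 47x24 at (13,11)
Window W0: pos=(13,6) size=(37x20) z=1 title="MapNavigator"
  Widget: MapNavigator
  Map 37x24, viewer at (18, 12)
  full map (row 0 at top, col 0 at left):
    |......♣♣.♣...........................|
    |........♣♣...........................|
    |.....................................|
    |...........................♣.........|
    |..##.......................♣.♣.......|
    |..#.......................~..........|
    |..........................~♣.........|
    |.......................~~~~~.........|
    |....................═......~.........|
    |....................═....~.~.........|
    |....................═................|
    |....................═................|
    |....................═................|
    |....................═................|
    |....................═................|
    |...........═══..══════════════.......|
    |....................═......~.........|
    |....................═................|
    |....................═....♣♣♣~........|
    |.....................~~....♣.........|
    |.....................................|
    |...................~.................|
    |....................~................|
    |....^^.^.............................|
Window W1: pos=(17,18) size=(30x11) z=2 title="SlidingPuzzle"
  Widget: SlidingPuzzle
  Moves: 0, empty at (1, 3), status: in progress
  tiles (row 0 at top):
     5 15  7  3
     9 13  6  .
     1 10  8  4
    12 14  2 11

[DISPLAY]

┃.........................~♣........┃          
┃......................~~~~~........┃          
┃...................═......~........┃          
┃...................═....~.~........┃          
┃...................═...............┃          
┃...................═...............┃          
┃.................@.═...............┃          
┃...┏━━━━━━━━━━━━━━━━━━━━━━━━━━━━┓..┃          
┃...┃ SlidingPuzzle              ┃..┃          
┃...┠────────────────────────────┨..┃          
┃...┃┌────┬────┬────┬────┐       ┃..┃          
┃...┃│  5 │ 15 │  7 │  3 │       ┃..┃          
┃...┃├────┼────┼────┼────┤       ┃..┃          
┃...┃│  9 │ 13 │  6 │    │       ┃..┃          
┗━━━┃├────┼────┼────┼────┤       ┃━━┛          
    ┃│  1 │ 10 │  8 │  4 │       ┃             
    ┃├────┼────┼────┼────┤       ┃             
    ┗━━━━━━━━━━━━━━━━━━━━━━━━━━━━┛             
                                               
                                               
                                               
                                               
                                               
                                               


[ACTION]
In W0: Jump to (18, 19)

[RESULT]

┃...................═...............┃          
┃...................═...............┃          
┃..........═══..══════════════......┃          
┃...................═......~........┃          
┃...................═...............┃          
┃...................═....♣♣♣~.......┃          
┃.................@..~~....♣........┃          
┃...┏━━━━━━━━━━━━━━━━━━━━━━━━━━━━┓..┃          
┃...┃ SlidingPuzzle              ┃..┃          
┃...┠────────────────────────────┨..┃          
┃...┃┌────┬────┬────┬────┐       ┃..┃          
┃   ┃│  5 │ 15 │  7 │  3 │       ┃  ┃          
┃   ┃├────┼────┼────┼────┤       ┃  ┃          
┃   ┃│  9 │ 13 │  6 │    │       ┃  ┃          
┗━━━┃├────┼────┼────┼────┤       ┃━━┛          
    ┃│  1 │ 10 │  8 │  4 │       ┃             
    ┃├────┼────┼────┼────┤       ┃             
    ┗━━━━━━━━━━━━━━━━━━━━━━━━━━━━┛             
                                               
                                               
                                               
                                               
                                               
                                               


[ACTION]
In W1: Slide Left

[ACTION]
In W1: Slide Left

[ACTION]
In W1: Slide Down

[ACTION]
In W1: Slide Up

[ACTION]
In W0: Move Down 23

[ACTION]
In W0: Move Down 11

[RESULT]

┃...................═...............┃          
┃...................═....♣♣♣~.......┃          
┃....................~~....♣........┃          
┃...................................┃          
┃..................~................┃          
┃...................~...............┃          
┃...^^.^..........@.................┃          
┃   ┏━━━━━━━━━━━━━━━━━━━━━━━━━━━━┓  ┃          
┃   ┃ SlidingPuzzle              ┃  ┃          
┃   ┠────────────────────────────┨  ┃          
┃   ┃┌────┬────┬────┬────┐       ┃  ┃          
┃   ┃│  5 │ 15 │  7 │  3 │       ┃  ┃          
┃   ┃├────┼────┼────┼────┤       ┃  ┃          
┃   ┃│  9 │ 13 │  6 │    │       ┃  ┃          
┗━━━┃├────┼────┼────┼────┤       ┃━━┛          
    ┃│  1 │ 10 │  8 │  4 │       ┃             
    ┃├────┼────┼────┼────┤       ┃             
    ┗━━━━━━━━━━━━━━━━━━━━━━━━━━━━┛             
                                               
                                               
                                               
                                               
                                               
                                               


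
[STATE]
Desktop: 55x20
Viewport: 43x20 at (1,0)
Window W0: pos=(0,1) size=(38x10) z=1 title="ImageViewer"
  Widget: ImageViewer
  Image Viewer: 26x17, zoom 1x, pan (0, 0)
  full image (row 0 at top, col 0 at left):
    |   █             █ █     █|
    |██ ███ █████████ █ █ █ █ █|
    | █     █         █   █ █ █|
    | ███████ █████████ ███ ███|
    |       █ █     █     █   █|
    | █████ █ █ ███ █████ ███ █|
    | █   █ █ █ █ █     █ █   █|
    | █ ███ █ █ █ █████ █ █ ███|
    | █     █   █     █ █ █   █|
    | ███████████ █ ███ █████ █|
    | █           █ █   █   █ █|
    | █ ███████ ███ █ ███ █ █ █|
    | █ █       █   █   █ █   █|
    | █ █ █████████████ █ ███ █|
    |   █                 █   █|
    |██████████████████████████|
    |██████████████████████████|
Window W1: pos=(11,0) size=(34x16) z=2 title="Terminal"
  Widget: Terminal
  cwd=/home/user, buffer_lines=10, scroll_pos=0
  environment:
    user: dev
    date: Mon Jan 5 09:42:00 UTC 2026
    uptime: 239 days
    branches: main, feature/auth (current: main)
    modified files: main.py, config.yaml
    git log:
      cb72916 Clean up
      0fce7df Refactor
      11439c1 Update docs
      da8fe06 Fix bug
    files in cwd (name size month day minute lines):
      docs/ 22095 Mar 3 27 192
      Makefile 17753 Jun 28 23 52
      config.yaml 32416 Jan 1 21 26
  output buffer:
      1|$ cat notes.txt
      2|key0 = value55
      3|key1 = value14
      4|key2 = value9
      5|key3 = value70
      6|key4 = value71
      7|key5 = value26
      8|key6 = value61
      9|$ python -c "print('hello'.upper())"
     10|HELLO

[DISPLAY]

          ┏━━━━━━━━━━━━━━━━━━━━━━━━━━━━━━━━
━━━━━━━━━━┃ Terminal                       
 ImageView┠────────────────────────────────
──────────┃$ cat notes.txt                 
   █      ┃key0 = value55                  
██ ███ ███┃key1 = value14                  
 █     █  ┃key2 = value9                   
 ███████ █┃key3 = value70                  
       █ █┃key4 = value71                  
 █████ █ █┃key5 = value26                  
━━━━━━━━━━┃key6 = value61                  
          ┃$ python -c "print('hello'.upper
          ┃HELLO                           
          ┃$ █                             
          ┃                                
          ┗━━━━━━━━━━━━━━━━━━━━━━━━━━━━━━━━
                                           
                                           
                                           
                                           


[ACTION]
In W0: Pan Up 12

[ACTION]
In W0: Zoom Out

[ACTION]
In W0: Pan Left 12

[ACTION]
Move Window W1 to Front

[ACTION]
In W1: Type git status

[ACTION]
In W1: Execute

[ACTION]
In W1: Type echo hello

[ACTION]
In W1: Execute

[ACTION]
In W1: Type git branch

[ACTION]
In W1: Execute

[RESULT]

          ┏━━━━━━━━━━━━━━━━━━━━━━━━━━━━━━━━
━━━━━━━━━━┃ Terminal                       
 ImageView┠────────────────────────────────
──────────┃$ git status                    
   █      ┃On branch main                  
██ ███ ███┃Changes not staged for commit:  
 █     █  ┃                                
 ███████ █┃        modified:   main.py     
       █ █┃        modified:   config.yaml 
 █████ █ █┃$ echo hello                    
━━━━━━━━━━┃hello                           
          ┃$ git branch                    
          ┃* main                          
          ┃  feature/auth                  
          ┃$ █                             
          ┗━━━━━━━━━━━━━━━━━━━━━━━━━━━━━━━━
                                           
                                           
                                           
                                           


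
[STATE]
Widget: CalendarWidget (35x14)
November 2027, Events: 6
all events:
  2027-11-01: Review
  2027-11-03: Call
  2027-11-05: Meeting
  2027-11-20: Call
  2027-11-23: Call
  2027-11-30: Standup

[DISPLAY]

           November 2027           
Mo Tu We Th Fr Sa Su               
 1*  2  3*  4  5*  6  7            
 8  9 10 11 12 13 14               
15 16 17 18 19 20* 21              
22 23* 24 25 26 27 28              
29 30*                             
                                   
                                   
                                   
                                   
                                   
                                   
                                   


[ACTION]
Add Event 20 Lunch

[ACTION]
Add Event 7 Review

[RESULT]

           November 2027           
Mo Tu We Th Fr Sa Su               
 1*  2  3*  4  5*  6  7*           
 8  9 10 11 12 13 14               
15 16 17 18 19 20* 21              
22 23* 24 25 26 27 28              
29 30*                             
                                   
                                   
                                   
                                   
                                   
                                   
                                   


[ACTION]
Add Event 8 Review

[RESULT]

           November 2027           
Mo Tu We Th Fr Sa Su               
 1*  2  3*  4  5*  6  7*           
 8*  9 10 11 12 13 14              
15 16 17 18 19 20* 21              
22 23* 24 25 26 27 28              
29 30*                             
                                   
                                   
                                   
                                   
                                   
                                   
                                   


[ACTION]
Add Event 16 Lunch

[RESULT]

           November 2027           
Mo Tu We Th Fr Sa Su               
 1*  2  3*  4  5*  6  7*           
 8*  9 10 11 12 13 14              
15 16* 17 18 19 20* 21             
22 23* 24 25 26 27 28              
29 30*                             
                                   
                                   
                                   
                                   
                                   
                                   
                                   


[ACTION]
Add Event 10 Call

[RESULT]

           November 2027           
Mo Tu We Th Fr Sa Su               
 1*  2  3*  4  5*  6  7*           
 8*  9 10* 11 12 13 14             
15 16* 17 18 19 20* 21             
22 23* 24 25 26 27 28              
29 30*                             
                                   
                                   
                                   
                                   
                                   
                                   
                                   


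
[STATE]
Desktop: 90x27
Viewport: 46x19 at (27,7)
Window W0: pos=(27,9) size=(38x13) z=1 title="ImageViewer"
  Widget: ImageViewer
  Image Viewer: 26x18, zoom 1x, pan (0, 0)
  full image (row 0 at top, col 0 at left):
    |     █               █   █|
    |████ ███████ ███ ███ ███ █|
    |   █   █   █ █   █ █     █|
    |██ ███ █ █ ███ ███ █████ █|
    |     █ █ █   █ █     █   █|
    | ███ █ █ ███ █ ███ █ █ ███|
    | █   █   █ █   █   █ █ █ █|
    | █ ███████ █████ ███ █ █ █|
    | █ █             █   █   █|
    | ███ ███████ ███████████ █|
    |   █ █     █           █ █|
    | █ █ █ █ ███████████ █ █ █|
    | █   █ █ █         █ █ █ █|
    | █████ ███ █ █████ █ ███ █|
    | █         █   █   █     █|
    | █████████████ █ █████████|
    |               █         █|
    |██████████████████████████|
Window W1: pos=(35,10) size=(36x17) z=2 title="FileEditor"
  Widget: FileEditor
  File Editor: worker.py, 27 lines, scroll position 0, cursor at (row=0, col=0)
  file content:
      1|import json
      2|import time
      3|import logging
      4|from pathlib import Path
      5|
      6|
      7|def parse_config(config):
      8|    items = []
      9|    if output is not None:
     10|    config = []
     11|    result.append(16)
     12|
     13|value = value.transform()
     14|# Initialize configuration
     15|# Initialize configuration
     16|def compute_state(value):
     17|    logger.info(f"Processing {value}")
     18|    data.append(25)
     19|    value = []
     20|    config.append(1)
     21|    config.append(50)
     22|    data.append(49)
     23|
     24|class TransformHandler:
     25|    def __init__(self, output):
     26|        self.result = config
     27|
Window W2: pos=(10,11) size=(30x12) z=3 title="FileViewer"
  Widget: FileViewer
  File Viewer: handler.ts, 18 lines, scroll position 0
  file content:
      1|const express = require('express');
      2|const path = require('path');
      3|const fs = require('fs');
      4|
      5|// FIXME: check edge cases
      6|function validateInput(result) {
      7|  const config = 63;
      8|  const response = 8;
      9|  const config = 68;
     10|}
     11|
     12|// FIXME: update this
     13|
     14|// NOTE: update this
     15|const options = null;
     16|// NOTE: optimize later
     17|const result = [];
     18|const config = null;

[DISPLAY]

                                              
                                              
┏━━━━━━━━━━━━━━━━━━━━━━━━━━━━━━━━━━━━┓        
┃ ImageV┏━━━━━━━━━━━━━━━━━━━━━━━━━━━━━━━━━━┓  
━━━━━━━━━━━━┓eEditor                       ┃  
            ┃──────────────────────────────┨  
────────────┨rt json                      ▲┃  
require('ex▲┃rt time                      █┃  
uire('path'█┃rt logging                   ░┃  
re('fs');  ░┃ pathlib import Path         ░┃  
           ░┃                             ░┃  
edge cases ░┃                             ░┃  
eInput(resu░┃parse_config(config):        ░┃  
 63;       ░┃items = []                   ░┃  
 = 8;      ▼┃if output is not None:       ░┃  
━━━━━━━━━━━━┛config = []                  ░┃  
        ┃    result.append(16)            ░┃  
        ┃                                 ░┃  
        ┃value = value.transform()        ▼┃  


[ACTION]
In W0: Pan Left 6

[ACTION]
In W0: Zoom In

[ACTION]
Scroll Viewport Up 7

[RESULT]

                                              
                                              
                                              
                                              
                                              
                                              
                                              
                                              
                                              
┏━━━━━━━━━━━━━━━━━━━━━━━━━━━━━━━━━━━━┓        
┃ ImageV┏━━━━━━━━━━━━━━━━━━━━━━━━━━━━━━━━━━┓  
━━━━━━━━━━━━┓eEditor                       ┃  
            ┃──────────────────────────────┨  
────────────┨rt json                      ▲┃  
require('ex▲┃rt time                      █┃  
uire('path'█┃rt logging                   ░┃  
re('fs');  ░┃ pathlib import Path         ░┃  
           ░┃                             ░┃  
edge cases ░┃                             ░┃  


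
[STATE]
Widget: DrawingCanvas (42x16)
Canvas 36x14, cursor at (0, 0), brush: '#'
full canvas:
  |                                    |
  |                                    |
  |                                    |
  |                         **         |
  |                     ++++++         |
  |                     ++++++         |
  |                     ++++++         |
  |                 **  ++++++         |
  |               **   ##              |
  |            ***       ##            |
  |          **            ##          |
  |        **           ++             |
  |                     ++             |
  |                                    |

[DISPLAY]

+                                         
                                          
                                          
                         **               
                     ++++++               
                     ++++++               
                     ++++++               
                 **  ++++++               
               **   ##                    
            ***       ##                  
          **            ##                
        **           ++                   
                     ++                   
                                          
                                          
                                          


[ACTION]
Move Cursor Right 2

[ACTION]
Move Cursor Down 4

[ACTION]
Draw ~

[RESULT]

                                          
                                          
                                          
                         **               
  ~                  ++++++               
                     ++++++               
                     ++++++               
                 **  ++++++               
               **   ##                    
            ***       ##                  
          **            ##                
        **           ++                   
                     ++                   
                                          
                                          
                                          


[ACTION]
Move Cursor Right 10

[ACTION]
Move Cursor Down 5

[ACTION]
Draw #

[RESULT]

                                          
                                          
                                          
                         **               
  ~                  ++++++               
                     ++++++               
                     ++++++               
                 **  ++++++               
               **   ##                    
            #**       ##                  
          **            ##                
        **           ++                   
                     ++                   
                                          
                                          
                                          


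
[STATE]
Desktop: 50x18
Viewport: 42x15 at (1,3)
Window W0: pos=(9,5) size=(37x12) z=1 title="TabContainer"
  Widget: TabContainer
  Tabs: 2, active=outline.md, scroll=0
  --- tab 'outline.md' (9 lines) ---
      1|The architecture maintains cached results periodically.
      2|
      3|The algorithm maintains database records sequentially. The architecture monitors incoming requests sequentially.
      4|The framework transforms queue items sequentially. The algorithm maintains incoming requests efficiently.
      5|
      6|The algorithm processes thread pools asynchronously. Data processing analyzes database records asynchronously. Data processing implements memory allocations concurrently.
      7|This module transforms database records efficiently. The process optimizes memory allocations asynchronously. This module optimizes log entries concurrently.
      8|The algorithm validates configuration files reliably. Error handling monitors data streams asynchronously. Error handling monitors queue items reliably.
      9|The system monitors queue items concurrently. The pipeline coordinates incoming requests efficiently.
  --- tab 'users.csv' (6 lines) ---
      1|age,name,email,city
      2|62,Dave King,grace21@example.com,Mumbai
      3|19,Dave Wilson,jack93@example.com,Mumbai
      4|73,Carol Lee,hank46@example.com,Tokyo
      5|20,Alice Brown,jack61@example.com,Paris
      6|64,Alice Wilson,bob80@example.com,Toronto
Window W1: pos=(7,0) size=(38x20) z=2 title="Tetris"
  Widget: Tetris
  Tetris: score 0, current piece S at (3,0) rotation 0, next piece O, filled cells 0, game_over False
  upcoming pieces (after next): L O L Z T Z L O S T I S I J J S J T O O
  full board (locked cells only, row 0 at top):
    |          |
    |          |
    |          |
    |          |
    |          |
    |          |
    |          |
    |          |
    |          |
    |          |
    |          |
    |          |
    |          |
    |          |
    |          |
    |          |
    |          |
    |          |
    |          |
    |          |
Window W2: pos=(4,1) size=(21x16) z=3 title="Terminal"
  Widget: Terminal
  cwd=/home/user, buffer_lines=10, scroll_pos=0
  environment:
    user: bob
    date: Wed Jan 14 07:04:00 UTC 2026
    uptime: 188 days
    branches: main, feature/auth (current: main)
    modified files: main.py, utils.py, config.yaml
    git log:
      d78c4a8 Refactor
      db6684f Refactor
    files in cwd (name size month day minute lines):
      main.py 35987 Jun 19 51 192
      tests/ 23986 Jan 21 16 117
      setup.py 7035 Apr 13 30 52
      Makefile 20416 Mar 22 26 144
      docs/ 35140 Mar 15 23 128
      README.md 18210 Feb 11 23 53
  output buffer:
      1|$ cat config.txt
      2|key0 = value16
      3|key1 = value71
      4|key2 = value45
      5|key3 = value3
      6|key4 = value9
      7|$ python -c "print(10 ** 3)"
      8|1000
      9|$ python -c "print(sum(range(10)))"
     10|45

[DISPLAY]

   ┠───────────────────┨                  
   ┃$ cat config.txt   ┃                  
   ┃key0 = value16     ┃                  
   ┃key1 = value71     ┃                  
   ┃key2 = value45     ┃                  
   ┃key3 = value3      ┃                  
   ┃key4 = value9      ┃                  
   ┃$ python -c "print(┃                  
   ┃1000               ┃                  
   ┃$ python -c "print(┃                  
   ┃45                 ┃                  
   ┃$ █                ┃                  
   ┃                   ┃                  
   ┗━━━━━━━━━━━━━━━━━━━┛                  
      ┃          │                        


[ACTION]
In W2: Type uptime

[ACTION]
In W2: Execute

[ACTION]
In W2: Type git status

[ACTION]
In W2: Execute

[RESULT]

   ┠───────────────────┨                  
   ┃$ python -c "print(┃                  
   ┃45                 ┃                  
   ┃$ uptime           ┃                  
   ┃ 10:00  up 188 days┃                  
   ┃$ git status       ┃                  
   ┃On branch main     ┃                  
   ┃Changes not staged ┃                  
   ┃                   ┃                  
   ┃        modified:  ┃                  
   ┃        modified:  ┃                  
   ┃        modified:  ┃                  
   ┃$ █                ┃                  
   ┗━━━━━━━━━━━━━━━━━━━┛                  
      ┃          │                        


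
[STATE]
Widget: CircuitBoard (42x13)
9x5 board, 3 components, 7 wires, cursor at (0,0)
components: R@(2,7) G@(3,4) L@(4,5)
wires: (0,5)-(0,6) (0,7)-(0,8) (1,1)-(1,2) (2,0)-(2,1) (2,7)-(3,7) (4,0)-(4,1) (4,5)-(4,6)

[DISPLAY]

   0 1 2 3 4 5 6 7 8                      
0  [.]                  · ─ ·   · ─ ·     
                                          
1       · ─ ·                             
                                          
2   · ─ ·                       R         
                                │         
3                   G           ·         
                                          
4   · ─ ·               L ─ ·             
Cursor: (0,0)                             
                                          
                                          


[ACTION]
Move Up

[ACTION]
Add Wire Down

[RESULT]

   0 1 2 3 4 5 6 7 8                      
0  [.]                  · ─ ·   · ─ ·     
    │                                     
1   ·   · ─ ·                             
                                          
2   · ─ ·                       R         
                                │         
3                   G           ·         
                                          
4   · ─ ·               L ─ ·             
Cursor: (0,0)                             
                                          
                                          


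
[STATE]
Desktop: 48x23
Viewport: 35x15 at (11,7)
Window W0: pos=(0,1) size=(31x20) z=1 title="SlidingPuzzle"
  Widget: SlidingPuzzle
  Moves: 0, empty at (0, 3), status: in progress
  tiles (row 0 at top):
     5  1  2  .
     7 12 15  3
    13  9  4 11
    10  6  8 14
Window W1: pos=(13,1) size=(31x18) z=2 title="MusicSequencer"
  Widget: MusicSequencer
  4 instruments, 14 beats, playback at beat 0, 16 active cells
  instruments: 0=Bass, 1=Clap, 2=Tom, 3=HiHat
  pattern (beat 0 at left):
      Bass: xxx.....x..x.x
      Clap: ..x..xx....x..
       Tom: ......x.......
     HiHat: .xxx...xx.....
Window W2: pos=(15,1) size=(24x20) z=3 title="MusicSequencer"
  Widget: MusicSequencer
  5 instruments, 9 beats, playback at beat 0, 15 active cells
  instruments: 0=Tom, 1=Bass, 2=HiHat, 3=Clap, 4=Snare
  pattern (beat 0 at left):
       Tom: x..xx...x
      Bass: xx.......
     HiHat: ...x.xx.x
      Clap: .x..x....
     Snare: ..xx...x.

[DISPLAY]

│ ┃ ┃ HiHat···█·██·█       ┃    ┃  
┼─┃ ┃  Clap·█··█····       ┃    ┃  
│ ┃ ┃ Snare··██···█·       ┃    ┃  
┼─┃ ┃                      ┃    ┃  
│ ┃ ┃                      ┃    ┃  
┴─┃ ┃                      ┃    ┃  
  ┃ ┃                      ┃    ┃  
  ┃ ┃                      ┃    ┃  
  ┃ ┃                      ┃    ┃  
  ┃ ┃                      ┃    ┃  
  ┃ ┃                      ┃    ┃  
  ┗━┃                      ┃━━━━┛  
    ┃                      ┃       
━━━━┗━━━━━━━━━━━━━━━━━━━━━━┛       
                                   


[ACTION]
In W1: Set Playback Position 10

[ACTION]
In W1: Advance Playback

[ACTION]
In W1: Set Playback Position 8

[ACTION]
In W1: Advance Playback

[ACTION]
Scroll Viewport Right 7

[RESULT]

┃ ┃ HiHat···█·██·█       ┃    ┃    
┃ ┃  Clap·█··█····       ┃    ┃    
┃ ┃ Snare··██···█·       ┃    ┃    
┃ ┃                      ┃    ┃    
┃ ┃                      ┃    ┃    
┃ ┃                      ┃    ┃    
┃ ┃                      ┃    ┃    
┃ ┃                      ┃    ┃    
┃ ┃                      ┃    ┃    
┃ ┃                      ┃    ┃    
┃ ┃                      ┃    ┃    
┗━┃                      ┃━━━━┛    
  ┃                      ┃         
━━┗━━━━━━━━━━━━━━━━━━━━━━┛         
                                   


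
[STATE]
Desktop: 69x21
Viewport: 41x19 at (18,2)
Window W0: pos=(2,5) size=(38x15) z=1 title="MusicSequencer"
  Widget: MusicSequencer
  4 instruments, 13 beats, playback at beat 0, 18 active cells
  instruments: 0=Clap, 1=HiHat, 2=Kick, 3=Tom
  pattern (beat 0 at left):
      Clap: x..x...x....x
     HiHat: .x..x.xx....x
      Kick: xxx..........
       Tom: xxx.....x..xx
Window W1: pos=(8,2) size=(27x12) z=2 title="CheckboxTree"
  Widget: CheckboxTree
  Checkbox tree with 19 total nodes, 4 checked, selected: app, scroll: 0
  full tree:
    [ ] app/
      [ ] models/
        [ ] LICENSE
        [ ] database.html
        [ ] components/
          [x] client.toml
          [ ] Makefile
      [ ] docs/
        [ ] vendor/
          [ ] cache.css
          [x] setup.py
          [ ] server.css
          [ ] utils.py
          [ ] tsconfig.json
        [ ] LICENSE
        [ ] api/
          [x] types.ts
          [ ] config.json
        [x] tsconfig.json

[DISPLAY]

━━━━━━━━━━━━━━━━┓                        
Tree            ┃                        
────────────────┨                        
                ┃━━━━┓                   
dels/           ┃    ┃                   
LICENSE         ┃────┨                   
database.html   ┃    ┃                   
components/     ┃    ┃                   
] client.toml   ┃    ┃                   
] Makefile      ┃    ┃                   
cs/             ┃    ┃                   
━━━━━━━━━━━━━━━━┛    ┃                   
                     ┃                   
                     ┃                   
                     ┃                   
                     ┃                   
                     ┃                   
━━━━━━━━━━━━━━━━━━━━━┛                   
                                         


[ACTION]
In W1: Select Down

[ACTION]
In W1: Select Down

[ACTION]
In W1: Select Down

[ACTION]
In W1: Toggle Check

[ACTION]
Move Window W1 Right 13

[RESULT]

   ┏━━━━━━━━━━━━━━━━━━━━━━━━━┓           
   ┃ CheckboxTree            ┃           
   ┠─────────────────────────┨           
━━━┃ [-] app/                ┃           
   ┃   [-] models/           ┃           
───┃     [ ] LICENSE         ┃           
901┃>    [x] database.html   ┃           
···┃     [-] components/     ┃           
···┃       [x] client.toml   ┃           
···┃       [ ] Makefile      ┃           
··█┃   [-] docs/             ┃           
   ┗━━━━━━━━━━━━━━━━━━━━━━━━━┛           
                     ┃                   
                     ┃                   
                     ┃                   
                     ┃                   
                     ┃                   
━━━━━━━━━━━━━━━━━━━━━┛                   
                                         


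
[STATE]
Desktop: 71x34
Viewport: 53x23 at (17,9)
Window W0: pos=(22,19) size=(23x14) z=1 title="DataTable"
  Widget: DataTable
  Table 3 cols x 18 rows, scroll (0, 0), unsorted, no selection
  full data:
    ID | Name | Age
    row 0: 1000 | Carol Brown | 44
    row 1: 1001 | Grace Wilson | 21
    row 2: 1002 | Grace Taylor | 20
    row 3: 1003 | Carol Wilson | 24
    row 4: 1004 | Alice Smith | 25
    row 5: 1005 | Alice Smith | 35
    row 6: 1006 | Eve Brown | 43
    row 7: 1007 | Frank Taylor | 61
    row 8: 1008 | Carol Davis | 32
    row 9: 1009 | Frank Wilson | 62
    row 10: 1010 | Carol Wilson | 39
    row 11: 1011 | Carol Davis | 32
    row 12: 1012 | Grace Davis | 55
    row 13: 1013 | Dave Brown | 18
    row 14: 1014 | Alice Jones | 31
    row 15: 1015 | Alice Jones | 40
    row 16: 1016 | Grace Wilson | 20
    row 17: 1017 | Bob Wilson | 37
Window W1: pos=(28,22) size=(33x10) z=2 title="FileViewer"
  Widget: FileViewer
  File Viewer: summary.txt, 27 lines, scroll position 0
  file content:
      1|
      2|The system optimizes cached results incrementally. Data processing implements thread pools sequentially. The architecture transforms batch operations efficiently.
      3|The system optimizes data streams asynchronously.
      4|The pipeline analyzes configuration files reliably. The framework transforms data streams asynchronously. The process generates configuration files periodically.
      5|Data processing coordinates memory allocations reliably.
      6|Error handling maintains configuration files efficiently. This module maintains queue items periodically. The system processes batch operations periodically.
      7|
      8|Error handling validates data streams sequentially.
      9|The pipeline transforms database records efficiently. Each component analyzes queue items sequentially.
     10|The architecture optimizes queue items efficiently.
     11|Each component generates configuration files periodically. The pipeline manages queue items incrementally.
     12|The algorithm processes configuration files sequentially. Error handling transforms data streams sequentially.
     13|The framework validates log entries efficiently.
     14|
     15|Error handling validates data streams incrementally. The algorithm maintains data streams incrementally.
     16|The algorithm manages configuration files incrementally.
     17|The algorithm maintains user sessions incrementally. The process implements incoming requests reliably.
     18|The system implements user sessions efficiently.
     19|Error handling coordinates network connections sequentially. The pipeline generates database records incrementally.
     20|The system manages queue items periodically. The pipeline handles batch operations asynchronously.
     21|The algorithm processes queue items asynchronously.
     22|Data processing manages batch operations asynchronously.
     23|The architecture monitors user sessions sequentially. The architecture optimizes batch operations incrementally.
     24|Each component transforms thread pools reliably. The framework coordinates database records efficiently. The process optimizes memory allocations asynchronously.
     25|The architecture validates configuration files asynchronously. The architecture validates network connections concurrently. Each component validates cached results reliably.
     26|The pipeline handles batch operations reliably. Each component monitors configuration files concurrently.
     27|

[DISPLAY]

                                                     
                                                     
                                                     
                                                     
                                                     
                                                     
                                                     
                                                     
                                                     
                                                     
     ┏━━━━━━━━━━━━━━━━━━━━━┓                         
     ┃ DataTable           ┃                         
     ┠─────────────────────┨                         
     ┃ID  │┏━━━━━━━━━━━━━━━━━━━━━━━━━━━━━━━┓         
     ┃────┼┃ FileViewer                    ┃         
     ┃1000│┠───────────────────────────────┨         
     ┃1001│┃                              ▲┃         
     ┃1002│┃The system optimizes cached re█┃         
     ┃1003│┃The system optimizes data stre░┃         
     ┃1004│┃The pipeline analyzes configur░┃         
     ┃1005│┃Data processing coordinates me░┃         
     ┃1006│┃Error handling maintains confi▼┃         
     ┃1007│┗━━━━━━━━━━━━━━━━━━━━━━━━━━━━━━━┛         


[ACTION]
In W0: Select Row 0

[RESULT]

                                                     
                                                     
                                                     
                                                     
                                                     
                                                     
                                                     
                                                     
                                                     
                                                     
     ┏━━━━━━━━━━━━━━━━━━━━━┓                         
     ┃ DataTable           ┃                         
     ┠─────────────────────┨                         
     ┃ID  │┏━━━━━━━━━━━━━━━━━━━━━━━━━━━━━━━┓         
     ┃────┼┃ FileViewer                    ┃         
     ┃>000│┠───────────────────────────────┨         
     ┃1001│┃                              ▲┃         
     ┃1002│┃The system optimizes cached re█┃         
     ┃1003│┃The system optimizes data stre░┃         
     ┃1004│┃The pipeline analyzes configur░┃         
     ┃1005│┃Data processing coordinates me░┃         
     ┃1006│┃Error handling maintains confi▼┃         
     ┃1007│┗━━━━━━━━━━━━━━━━━━━━━━━━━━━━━━━┛         


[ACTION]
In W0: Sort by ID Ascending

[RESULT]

                                                     
                                                     
                                                     
                                                     
                                                     
                                                     
                                                     
                                                     
                                                     
                                                     
     ┏━━━━━━━━━━━━━━━━━━━━━┓                         
     ┃ DataTable           ┃                         
     ┠─────────────────────┨                         
     ┃ID ▲│┏━━━━━━━━━━━━━━━━━━━━━━━━━━━━━━━┓         
     ┃────┼┃ FileViewer                    ┃         
     ┃>000│┠───────────────────────────────┨         
     ┃1001│┃                              ▲┃         
     ┃1002│┃The system optimizes cached re█┃         
     ┃1003│┃The system optimizes data stre░┃         
     ┃1004│┃The pipeline analyzes configur░┃         
     ┃1005│┃Data processing coordinates me░┃         
     ┃1006│┃Error handling maintains confi▼┃         
     ┃1007│┗━━━━━━━━━━━━━━━━━━━━━━━━━━━━━━━┛         
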